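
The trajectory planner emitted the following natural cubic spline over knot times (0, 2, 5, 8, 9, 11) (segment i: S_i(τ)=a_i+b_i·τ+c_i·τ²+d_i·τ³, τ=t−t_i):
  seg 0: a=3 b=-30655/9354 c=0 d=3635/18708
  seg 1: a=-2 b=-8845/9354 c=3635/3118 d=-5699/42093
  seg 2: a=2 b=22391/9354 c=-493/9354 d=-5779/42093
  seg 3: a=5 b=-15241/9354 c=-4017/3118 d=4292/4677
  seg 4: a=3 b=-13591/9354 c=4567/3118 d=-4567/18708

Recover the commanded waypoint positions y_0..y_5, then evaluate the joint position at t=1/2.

y_0 = S_0(0) = a_0 = 3
y_1 = S_1(0) = a_1 = -2
y_2 = S_2(0) = a_2 = 2
y_3 = S_3(0) = a_3 = 5
y_4 = S_4(0) = a_4 = 3
y_5 = S_4(2) = 4
t_q=1/2 is in segment 0 (τ=1/2); S_0(τ)=69129/49888

y_0=3 y_1=-2 y_2=2 y_3=5 y_4=3 y_5=4
S(1/2) = 69129/49888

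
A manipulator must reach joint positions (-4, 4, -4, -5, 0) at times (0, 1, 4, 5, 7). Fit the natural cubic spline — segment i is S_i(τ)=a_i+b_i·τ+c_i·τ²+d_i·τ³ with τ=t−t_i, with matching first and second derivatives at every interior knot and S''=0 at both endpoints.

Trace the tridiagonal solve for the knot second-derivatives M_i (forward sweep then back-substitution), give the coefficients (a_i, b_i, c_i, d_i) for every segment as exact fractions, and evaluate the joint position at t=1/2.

  seg 0: a=-4 b=18581/1932 c=0 d=-3125/1932
  seg 1: a=4 b=4603/966 c=-3125/644 d=4589/5796
  seg 2: a=-4 b=-5743/1932 c=366/161 d=-83/276
  seg 3: a=-5 b=649/966 c=883/644 d=-883/3864
S(1/2) = 3125/5152

Δ: Δ0=8, Δ1=-8/3, Δ2=-1, Δ3=5/2
row 1: diag=8, rhs=-64; c'=3/8, d'=-8
row 2: denom=8−3·3/8=55/8; d'=(10−3·-8)/(55/8)=272/55
row 3: denom=6−1·8/55=322/55; d'=(21−1·272/55)/(322/55)=883/322
back: M3=883/322
back: M2=272/55−8/55·883/322=732/161
back: M1=-8−3/8·732/161=-3125/322
M: M0=0, M1=-3125/322, M2=732/161, M3=883/322, M4=0
seg 0: a=-4, c=M0/2=0, d=(M1−M0)/(6·1)=-3125/1932, b=Δ0−h0·(2M0+M1)/6=18581/1932
seg 1: a=4, c=M1/2=-3125/644, d=(M2−M1)/(6·3)=4589/5796, b=Δ1−h1·(2M1+M2)/6=4603/966
seg 2: a=-4, c=M2/2=366/161, d=(M3−M2)/(6·1)=-83/276, b=Δ2−h2·(2M2+M3)/6=-5743/1932
seg 3: a=-5, c=M3/2=883/644, d=(M4−M3)/(6·2)=-883/3864, b=Δ3−h3·(2M3+M4)/6=649/966
t_q=1/2 → seg 0, τ=1/2; S=-4+18581/1932·τ+0·τ²+-3125/1932·τ³=3125/5152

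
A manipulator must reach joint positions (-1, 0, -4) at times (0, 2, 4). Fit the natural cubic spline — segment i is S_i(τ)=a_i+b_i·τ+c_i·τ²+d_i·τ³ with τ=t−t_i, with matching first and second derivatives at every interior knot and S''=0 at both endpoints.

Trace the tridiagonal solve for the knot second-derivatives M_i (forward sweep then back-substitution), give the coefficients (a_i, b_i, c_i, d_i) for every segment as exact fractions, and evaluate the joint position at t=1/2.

  seg 0: a=-1 b=9/8 c=0 d=-5/32
  seg 1: a=0 b=-3/4 c=-15/16 d=5/32
S(1/2) = -117/256

Δ: Δ0=1/2, Δ1=-2
row 1: diag=8, rhs=-15; c'=1/4, d'=-15/8
back: M1=-15/8
M: M0=0, M1=-15/8, M2=0
seg 0: a=-1, c=M0/2=0, d=(M1−M0)/(6·2)=-5/32, b=Δ0−h0·(2M0+M1)/6=9/8
seg 1: a=0, c=M1/2=-15/16, d=(M2−M1)/(6·2)=5/32, b=Δ1−h1·(2M1+M2)/6=-3/4
t_q=1/2 → seg 0, τ=1/2; S=-1+9/8·τ+0·τ²+-5/32·τ³=-117/256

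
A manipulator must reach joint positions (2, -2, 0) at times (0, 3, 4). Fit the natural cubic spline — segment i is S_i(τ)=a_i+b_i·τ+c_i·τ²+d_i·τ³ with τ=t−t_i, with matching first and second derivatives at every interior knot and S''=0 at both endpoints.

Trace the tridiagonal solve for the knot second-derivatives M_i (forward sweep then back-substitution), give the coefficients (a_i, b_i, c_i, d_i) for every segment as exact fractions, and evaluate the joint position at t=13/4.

  seg 0: a=2 b=-31/12 c=0 d=5/36
  seg 1: a=-2 b=7/6 c=5/4 d=-5/12
S(13/4) = -419/256

Δ: Δ0=-4/3, Δ1=2
row 1: diag=8, rhs=20; c'=1/8, d'=5/2
back: M1=5/2
M: M0=0, M1=5/2, M2=0
seg 0: a=2, c=M0/2=0, d=(M1−M0)/(6·3)=5/36, b=Δ0−h0·(2M0+M1)/6=-31/12
seg 1: a=-2, c=M1/2=5/4, d=(M2−M1)/(6·1)=-5/12, b=Δ1−h1·(2M1+M2)/6=7/6
t_q=13/4 → seg 1, τ=1/4; S=-2+7/6·τ+5/4·τ²+-5/12·τ³=-419/256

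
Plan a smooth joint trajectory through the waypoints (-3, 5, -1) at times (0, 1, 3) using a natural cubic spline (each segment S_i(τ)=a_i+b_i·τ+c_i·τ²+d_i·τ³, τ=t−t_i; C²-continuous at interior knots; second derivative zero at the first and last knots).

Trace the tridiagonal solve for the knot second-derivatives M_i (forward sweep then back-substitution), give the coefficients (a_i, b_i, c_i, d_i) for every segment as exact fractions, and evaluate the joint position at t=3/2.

Δ: Δ0=8, Δ1=-3
row 1: diag=6, rhs=-66; c'=1/3, d'=-11
back: M1=-11
M: M0=0, M1=-11, M2=0
seg 0: a=-3, c=M0/2=0, d=(M1−M0)/(6·1)=-11/6, b=Δ0−h0·(2M0+M1)/6=59/6
seg 1: a=5, c=M1/2=-11/2, d=(M2−M1)/(6·2)=11/12, b=Δ1−h1·(2M1+M2)/6=13/3
t_q=3/2 → seg 1, τ=1/2; S=5+13/3·τ+-11/2·τ²+11/12·τ³=189/32

  seg 0: a=-3 b=59/6 c=0 d=-11/6
  seg 1: a=5 b=13/3 c=-11/2 d=11/12
S(3/2) = 189/32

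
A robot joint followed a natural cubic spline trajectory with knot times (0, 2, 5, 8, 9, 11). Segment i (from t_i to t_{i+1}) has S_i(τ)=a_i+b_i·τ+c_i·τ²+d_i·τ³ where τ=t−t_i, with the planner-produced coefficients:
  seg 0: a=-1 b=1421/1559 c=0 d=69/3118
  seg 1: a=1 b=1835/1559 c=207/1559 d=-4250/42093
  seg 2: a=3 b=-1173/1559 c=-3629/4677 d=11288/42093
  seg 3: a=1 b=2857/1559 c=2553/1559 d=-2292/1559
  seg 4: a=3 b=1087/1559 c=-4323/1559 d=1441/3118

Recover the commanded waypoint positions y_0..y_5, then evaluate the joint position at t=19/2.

y_0=-1 y_1=1 y_2=3 y_3=1 y_4=3 y_5=-3
S(19/2) = 67677/24944

y_0 = S_0(0) = a_0 = -1
y_1 = S_1(0) = a_1 = 1
y_2 = S_2(0) = a_2 = 3
y_3 = S_3(0) = a_3 = 1
y_4 = S_4(0) = a_4 = 3
y_5 = S_4(2) = -3
t_q=19/2 is in segment 4 (τ=1/2); S_4(τ)=67677/24944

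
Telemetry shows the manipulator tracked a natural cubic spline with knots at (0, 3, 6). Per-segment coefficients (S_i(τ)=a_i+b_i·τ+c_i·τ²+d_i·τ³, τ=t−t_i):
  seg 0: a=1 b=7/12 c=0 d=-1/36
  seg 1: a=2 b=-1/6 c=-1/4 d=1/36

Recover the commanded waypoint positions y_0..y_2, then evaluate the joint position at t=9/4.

y_0=1 y_1=2 y_2=0
S(9/4) = 511/256

y_0 = S_0(0) = a_0 = 1
y_1 = S_1(0) = a_1 = 2
y_2 = S_1(3) = 0
t_q=9/4 is in segment 0 (τ=9/4); S_0(τ)=511/256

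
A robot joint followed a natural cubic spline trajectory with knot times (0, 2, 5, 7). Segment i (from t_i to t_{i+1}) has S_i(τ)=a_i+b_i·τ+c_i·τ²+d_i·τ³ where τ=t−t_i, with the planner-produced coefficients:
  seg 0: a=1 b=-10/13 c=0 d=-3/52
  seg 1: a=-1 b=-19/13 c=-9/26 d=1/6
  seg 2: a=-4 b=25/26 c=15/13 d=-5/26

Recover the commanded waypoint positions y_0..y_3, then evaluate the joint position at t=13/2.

y_0 = S_0(0) = a_0 = 1
y_1 = S_1(0) = a_1 = -1
y_2 = S_2(0) = a_2 = -4
y_3 = S_2(2) = 1
t_q=13/2 is in segment 2 (τ=3/2); S_2(τ)=-127/208

y_0=1 y_1=-1 y_2=-4 y_3=1
S(13/2) = -127/208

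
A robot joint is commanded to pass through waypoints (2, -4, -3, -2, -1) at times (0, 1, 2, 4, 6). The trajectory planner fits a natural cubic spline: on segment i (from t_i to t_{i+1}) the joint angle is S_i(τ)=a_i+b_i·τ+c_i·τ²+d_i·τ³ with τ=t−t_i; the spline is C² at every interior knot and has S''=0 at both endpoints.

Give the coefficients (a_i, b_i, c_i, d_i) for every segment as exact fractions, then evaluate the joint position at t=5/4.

  seg 0: a=2 b=-55/7 c=0 d=13/7
  seg 1: a=-4 b=-16/7 c=39/7 d=-16/7
  seg 2: a=-3 b=2 c=-9/7 d=15/56
  seg 3: a=-2 b=1/14 c=9/28 d=-3/56
S(5/4) = -477/112

Δ: Δ0=-6, Δ1=1, Δ2=1/2, Δ3=1/2
row 1: diag=4, rhs=42; c'=1/4, d'=21/2
row 2: denom=6−1·1/4=23/4; d'=(-3−1·21/2)/(23/4)=-54/23
row 3: denom=8−2·8/23=168/23; d'=(0−2·-54/23)/(168/23)=9/14
back: M3=9/14
back: M2=-54/23−8/23·9/14=-18/7
back: M1=21/2−1/4·-18/7=78/7
M: M0=0, M1=78/7, M2=-18/7, M3=9/14, M4=0
seg 0: a=2, c=M0/2=0, d=(M1−M0)/(6·1)=13/7, b=Δ0−h0·(2M0+M1)/6=-55/7
seg 1: a=-4, c=M1/2=39/7, d=(M2−M1)/(6·1)=-16/7, b=Δ1−h1·(2M1+M2)/6=-16/7
seg 2: a=-3, c=M2/2=-9/7, d=(M3−M2)/(6·2)=15/56, b=Δ2−h2·(2M2+M3)/6=2
seg 3: a=-2, c=M3/2=9/28, d=(M4−M3)/(6·2)=-3/56, b=Δ3−h3·(2M3+M4)/6=1/14
t_q=5/4 → seg 1, τ=1/4; S=-4+-16/7·τ+39/7·τ²+-16/7·τ³=-477/112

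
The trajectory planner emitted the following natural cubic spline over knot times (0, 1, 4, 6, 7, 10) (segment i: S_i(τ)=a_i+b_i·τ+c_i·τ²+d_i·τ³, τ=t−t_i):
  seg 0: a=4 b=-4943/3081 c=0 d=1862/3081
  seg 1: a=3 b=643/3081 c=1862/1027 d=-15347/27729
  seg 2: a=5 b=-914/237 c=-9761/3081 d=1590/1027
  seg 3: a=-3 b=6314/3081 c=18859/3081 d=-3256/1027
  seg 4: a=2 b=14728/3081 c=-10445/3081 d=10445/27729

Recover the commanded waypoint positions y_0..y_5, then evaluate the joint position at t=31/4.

y_0=4 y_1=3 y_2=5 y_3=-3 y_4=2 y_5=-4
S(31/4) = 252209/65728

y_0 = S_0(0) = a_0 = 4
y_1 = S_1(0) = a_1 = 3
y_2 = S_2(0) = a_2 = 5
y_3 = S_3(0) = a_3 = -3
y_4 = S_4(0) = a_4 = 2
y_5 = S_4(3) = -4
t_q=31/4 is in segment 4 (τ=3/4); S_4(τ)=252209/65728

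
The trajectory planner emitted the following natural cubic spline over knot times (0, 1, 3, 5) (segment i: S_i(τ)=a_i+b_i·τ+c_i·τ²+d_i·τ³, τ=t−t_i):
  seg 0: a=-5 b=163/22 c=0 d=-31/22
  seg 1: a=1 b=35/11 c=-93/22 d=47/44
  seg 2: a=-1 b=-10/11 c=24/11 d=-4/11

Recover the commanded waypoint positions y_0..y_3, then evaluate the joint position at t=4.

y_0 = S_0(0) = a_0 = -5
y_1 = S_1(0) = a_1 = 1
y_2 = S_2(0) = a_2 = -1
y_3 = S_2(2) = 3
t_q=4 is in segment 2 (τ=1); S_2(τ)=-1/11

y_0=-5 y_1=1 y_2=-1 y_3=3
S(4) = -1/11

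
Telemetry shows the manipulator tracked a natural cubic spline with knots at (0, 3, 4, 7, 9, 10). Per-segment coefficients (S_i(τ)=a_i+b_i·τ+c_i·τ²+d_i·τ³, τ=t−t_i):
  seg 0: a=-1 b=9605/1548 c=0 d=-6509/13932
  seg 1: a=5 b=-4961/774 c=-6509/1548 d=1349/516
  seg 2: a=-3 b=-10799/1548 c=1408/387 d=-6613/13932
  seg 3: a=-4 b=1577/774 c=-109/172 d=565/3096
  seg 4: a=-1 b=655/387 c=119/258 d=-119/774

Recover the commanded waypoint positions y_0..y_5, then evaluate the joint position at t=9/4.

y_0=-1 y_1=5 y_2=-3 y_3=-4 y_4=-1 y_5=1
S(9/4) = 84091/11008

y_0 = S_0(0) = a_0 = -1
y_1 = S_1(0) = a_1 = 5
y_2 = S_2(0) = a_2 = -3
y_3 = S_3(0) = a_3 = -4
y_4 = S_4(0) = a_4 = -1
y_5 = S_4(1) = 1
t_q=9/4 is in segment 0 (τ=9/4); S_0(τ)=84091/11008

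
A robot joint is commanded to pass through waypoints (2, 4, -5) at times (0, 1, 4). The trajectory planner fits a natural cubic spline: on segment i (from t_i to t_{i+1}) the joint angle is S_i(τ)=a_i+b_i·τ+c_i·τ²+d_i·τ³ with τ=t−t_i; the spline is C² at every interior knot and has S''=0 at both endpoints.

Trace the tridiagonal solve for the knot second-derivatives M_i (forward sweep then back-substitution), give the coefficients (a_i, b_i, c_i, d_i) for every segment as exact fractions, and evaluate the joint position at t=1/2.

  seg 0: a=2 b=21/8 c=0 d=-5/8
  seg 1: a=4 b=3/4 c=-15/8 d=5/24
S(1/2) = 207/64

Δ: Δ0=2, Δ1=-3
row 1: diag=8, rhs=-30; c'=3/8, d'=-15/4
back: M1=-15/4
M: M0=0, M1=-15/4, M2=0
seg 0: a=2, c=M0/2=0, d=(M1−M0)/(6·1)=-5/8, b=Δ0−h0·(2M0+M1)/6=21/8
seg 1: a=4, c=M1/2=-15/8, d=(M2−M1)/(6·3)=5/24, b=Δ1−h1·(2M1+M2)/6=3/4
t_q=1/2 → seg 0, τ=1/2; S=2+21/8·τ+0·τ²+-5/8·τ³=207/64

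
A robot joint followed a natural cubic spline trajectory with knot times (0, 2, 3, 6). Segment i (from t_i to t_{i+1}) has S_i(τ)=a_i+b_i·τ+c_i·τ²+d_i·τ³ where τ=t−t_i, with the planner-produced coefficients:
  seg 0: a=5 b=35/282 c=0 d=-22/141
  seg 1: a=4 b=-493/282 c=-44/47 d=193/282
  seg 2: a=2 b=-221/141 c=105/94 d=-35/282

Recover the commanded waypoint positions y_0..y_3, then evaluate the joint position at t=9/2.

y_0 = S_0(0) = a_0 = 5
y_1 = S_1(0) = a_1 = 4
y_2 = S_2(0) = a_2 = 2
y_3 = S_2(3) = 4
t_q=9/2 is in segment 2 (τ=3/2); S_2(τ)=1311/752

y_0=5 y_1=4 y_2=2 y_3=4
S(9/2) = 1311/752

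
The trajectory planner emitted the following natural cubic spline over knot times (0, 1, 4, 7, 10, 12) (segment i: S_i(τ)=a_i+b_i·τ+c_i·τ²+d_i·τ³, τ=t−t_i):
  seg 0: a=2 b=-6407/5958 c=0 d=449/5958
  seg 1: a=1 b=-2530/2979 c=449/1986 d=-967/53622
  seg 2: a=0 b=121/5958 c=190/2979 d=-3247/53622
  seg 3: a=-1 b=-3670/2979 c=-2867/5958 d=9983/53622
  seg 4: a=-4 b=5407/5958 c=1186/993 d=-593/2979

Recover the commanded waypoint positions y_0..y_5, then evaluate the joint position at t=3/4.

y_0 = S_0(0) = a_0 = 2
y_1 = S_1(0) = a_1 = 1
y_2 = S_2(0) = a_2 = 0
y_3 = S_3(0) = a_3 = -1
y_4 = S_4(0) = a_4 = -4
y_5 = S_4(2) = 1
t_q=3/4 is in segment 0 (τ=3/4); S_0(τ)=155737/127104

y_0=2 y_1=1 y_2=0 y_3=-1 y_4=-4 y_5=1
S(3/4) = 155737/127104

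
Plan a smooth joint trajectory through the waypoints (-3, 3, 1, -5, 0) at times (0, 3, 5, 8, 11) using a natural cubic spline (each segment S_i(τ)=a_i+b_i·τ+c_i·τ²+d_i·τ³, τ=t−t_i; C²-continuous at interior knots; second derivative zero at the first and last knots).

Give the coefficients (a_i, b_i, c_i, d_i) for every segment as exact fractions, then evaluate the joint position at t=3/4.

  seg 0: a=-3 b=995/354 c=0 d=-287/3186
  seg 1: a=3 b=67/177 c=-287/354 d=43/708
  seg 2: a=1 b=-126/59 c=-79/177 d=29/177
  seg 3: a=-5 b=-23/59 c=182/177 d=-182/1593
S(3/4) = -7023/7552

Δ: Δ0=2, Δ1=-1, Δ2=-2, Δ3=5/3
row 1: diag=10, rhs=-18; c'=1/5, d'=-9/5
row 2: denom=10−2·1/5=48/5; d'=(-6−2·-9/5)/(48/5)=-1/4
row 3: denom=12−3·5/16=177/16; d'=(22−3·-1/4)/(177/16)=364/177
back: M3=364/177
back: M2=-1/4−5/16·364/177=-158/177
back: M1=-9/5−1/5·-158/177=-287/177
M: M0=0, M1=-287/177, M2=-158/177, M3=364/177, M4=0
seg 0: a=-3, c=M0/2=0, d=(M1−M0)/(6·3)=-287/3186, b=Δ0−h0·(2M0+M1)/6=995/354
seg 1: a=3, c=M1/2=-287/354, d=(M2−M1)/(6·2)=43/708, b=Δ1−h1·(2M1+M2)/6=67/177
seg 2: a=1, c=M2/2=-79/177, d=(M3−M2)/(6·3)=29/177, b=Δ2−h2·(2M2+M3)/6=-126/59
seg 3: a=-5, c=M3/2=182/177, d=(M4−M3)/(6·3)=-182/1593, b=Δ3−h3·(2M3+M4)/6=-23/59
t_q=3/4 → seg 0, τ=3/4; S=-3+995/354·τ+0·τ²+-287/3186·τ³=-7023/7552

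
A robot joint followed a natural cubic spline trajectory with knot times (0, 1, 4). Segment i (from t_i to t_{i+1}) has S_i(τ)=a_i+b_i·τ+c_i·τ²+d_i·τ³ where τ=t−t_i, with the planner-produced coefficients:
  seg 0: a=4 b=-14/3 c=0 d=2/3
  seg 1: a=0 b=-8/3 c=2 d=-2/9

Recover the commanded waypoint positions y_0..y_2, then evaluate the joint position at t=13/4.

y_0 = S_0(0) = a_0 = 4
y_1 = S_1(0) = a_1 = 0
y_2 = S_1(3) = 4
t_q=13/4 is in segment 1 (τ=9/4); S_1(τ)=51/32

y_0=4 y_1=0 y_2=4
S(13/4) = 51/32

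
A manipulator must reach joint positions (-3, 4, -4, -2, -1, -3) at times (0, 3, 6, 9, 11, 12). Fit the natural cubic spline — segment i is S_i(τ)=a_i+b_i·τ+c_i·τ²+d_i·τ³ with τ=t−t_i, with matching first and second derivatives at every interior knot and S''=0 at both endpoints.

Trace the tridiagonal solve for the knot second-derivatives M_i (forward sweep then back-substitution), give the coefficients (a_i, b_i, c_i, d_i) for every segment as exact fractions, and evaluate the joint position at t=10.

Δ: Δ0=7/3, Δ1=-8/3, Δ2=2/3, Δ3=1/2, Δ4=-2
row 1: diag=12, rhs=-30; c'=1/4, d'=-5/2
row 2: denom=12−3·1/4=45/4; d'=(20−3·-5/2)/(45/4)=22/9
row 3: denom=10−3·4/15=46/5; d'=(-1−3·22/9)/(46/5)=-125/138
row 4: denom=6−2·5/23=128/23; d'=(-15−2·-125/138)/(128/23)=-455/192
back: M4=-455/192
back: M3=-125/138−5/23·-455/192=-25/64
back: M2=22/9−4/15·-25/64=367/144
back: M1=-5/2−1/4·367/144=-1807/576
M: M0=0, M1=-1807/576, M2=367/144, M3=-25/64, M4=-455/192, M5=0
seg 0: a=-3, c=M0/2=0, d=(M1−M0)/(6·3)=-1807/10368, b=Δ0−h0·(2M0+M1)/6=4495/1152
seg 1: a=4, c=M1/2=-1807/1152, d=(M2−M1)/(6·3)=3275/10368, b=Δ1−h1·(2M1+M2)/6=-463/576
seg 2: a=-4, c=M2/2=367/288, d=(M3−M2)/(6·3)=-1693/10368, b=Δ2−h2·(2M2+M3)/6=-1943/1152
seg 3: a=-2, c=M3/2=-25/128, d=(M4−M3)/(6·2)=-95/576, b=Δ3−h3·(2M3+M4)/6=893/576
seg 4: a=-1, c=M4/2=-455/384, d=(M5−M4)/(6·1)=455/1152, b=Δ4−h4·(2M4+M5)/6=-697/576
t_q=10 → seg 3, τ=1; S=-2+893/576·τ+-25/128·τ²+-95/576·τ³=-311/384

  seg 0: a=-3 b=4495/1152 c=0 d=-1807/10368
  seg 1: a=4 b=-463/576 c=-1807/1152 d=3275/10368
  seg 2: a=-4 b=-1943/1152 c=367/288 d=-1693/10368
  seg 3: a=-2 b=893/576 c=-25/128 d=-95/576
  seg 4: a=-1 b=-697/576 c=-455/384 d=455/1152
S(10) = -311/384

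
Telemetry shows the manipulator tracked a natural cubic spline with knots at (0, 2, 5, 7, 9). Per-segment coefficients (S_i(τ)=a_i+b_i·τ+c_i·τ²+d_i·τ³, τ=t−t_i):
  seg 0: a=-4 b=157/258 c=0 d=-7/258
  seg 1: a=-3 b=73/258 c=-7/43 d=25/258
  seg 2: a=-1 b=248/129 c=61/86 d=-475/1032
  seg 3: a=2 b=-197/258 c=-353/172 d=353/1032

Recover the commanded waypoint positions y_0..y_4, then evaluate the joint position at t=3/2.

y_0 = S_0(0) = a_0 = -4
y_1 = S_1(0) = a_1 = -3
y_2 = S_2(0) = a_2 = -1
y_3 = S_3(0) = a_3 = 2
y_4 = S_3(2) = -5
t_q=3/2 is in segment 0 (τ=3/2); S_0(τ)=-2187/688

y_0=-4 y_1=-3 y_2=-1 y_3=2 y_4=-5
S(3/2) = -2187/688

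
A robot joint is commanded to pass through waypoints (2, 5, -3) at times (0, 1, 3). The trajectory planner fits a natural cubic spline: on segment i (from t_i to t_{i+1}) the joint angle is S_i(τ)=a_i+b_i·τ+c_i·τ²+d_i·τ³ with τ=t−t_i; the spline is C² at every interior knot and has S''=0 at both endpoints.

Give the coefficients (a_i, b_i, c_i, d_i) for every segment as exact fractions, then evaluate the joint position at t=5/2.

  seg 0: a=2 b=25/6 c=0 d=-7/6
  seg 1: a=5 b=2/3 c=-7/2 d=7/12
S(5/2) = 3/32

Δ: Δ0=3, Δ1=-4
row 1: diag=6, rhs=-42; c'=1/3, d'=-7
back: M1=-7
M: M0=0, M1=-7, M2=0
seg 0: a=2, c=M0/2=0, d=(M1−M0)/(6·1)=-7/6, b=Δ0−h0·(2M0+M1)/6=25/6
seg 1: a=5, c=M1/2=-7/2, d=(M2−M1)/(6·2)=7/12, b=Δ1−h1·(2M1+M2)/6=2/3
t_q=5/2 → seg 1, τ=3/2; S=5+2/3·τ+-7/2·τ²+7/12·τ³=3/32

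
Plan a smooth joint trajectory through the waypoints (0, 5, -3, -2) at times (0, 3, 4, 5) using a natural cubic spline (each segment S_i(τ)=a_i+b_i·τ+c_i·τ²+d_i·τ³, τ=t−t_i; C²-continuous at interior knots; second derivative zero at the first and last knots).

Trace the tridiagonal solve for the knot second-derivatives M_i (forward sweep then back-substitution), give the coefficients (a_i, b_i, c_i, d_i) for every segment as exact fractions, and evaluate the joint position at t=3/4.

  seg 0: a=0 b=584/93 c=0 d=-143/279
  seg 1: a=5 b=-703/93 c=-143/31 d=388/93
  seg 2: a=-3 b=-397/93 c=245/31 d=-245/93
S(3/4) = 8915/1984

Δ: Δ0=5/3, Δ1=-8, Δ2=1
row 1: diag=8, rhs=-58; c'=1/8, d'=-29/4
row 2: denom=4−1·1/8=31/8; d'=(54−1·-29/4)/(31/8)=490/31
back: M2=490/31
back: M1=-29/4−1/8·490/31=-286/31
M: M0=0, M1=-286/31, M2=490/31, M3=0
seg 0: a=0, c=M0/2=0, d=(M1−M0)/(6·3)=-143/279, b=Δ0−h0·(2M0+M1)/6=584/93
seg 1: a=5, c=M1/2=-143/31, d=(M2−M1)/(6·1)=388/93, b=Δ1−h1·(2M1+M2)/6=-703/93
seg 2: a=-3, c=M2/2=245/31, d=(M3−M2)/(6·1)=-245/93, b=Δ2−h2·(2M2+M3)/6=-397/93
t_q=3/4 → seg 0, τ=3/4; S=0+584/93·τ+0·τ²+-143/279·τ³=8915/1984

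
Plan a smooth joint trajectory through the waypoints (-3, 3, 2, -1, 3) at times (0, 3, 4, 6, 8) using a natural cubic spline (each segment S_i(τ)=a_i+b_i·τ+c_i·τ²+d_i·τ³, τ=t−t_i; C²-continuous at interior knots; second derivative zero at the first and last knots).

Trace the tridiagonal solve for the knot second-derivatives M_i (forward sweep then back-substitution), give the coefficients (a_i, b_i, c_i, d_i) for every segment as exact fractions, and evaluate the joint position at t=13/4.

  seg 0: a=-3 b=1051/344 c=0 d=-121/1032
  seg 1: a=3 b=-19/172 c=-363/344 d=57/344
  seg 2: a=2 b=-593/344 c=-24/43 d=461/1376
  seg 3: a=-1 b=11/172 c=999/688 d=-333/1376
S(13/4) = 64045/22016

Δ: Δ0=2, Δ1=-1, Δ2=-3/2, Δ3=2
row 1: diag=8, rhs=-18; c'=1/8, d'=-9/4
row 2: denom=6−1·1/8=47/8; d'=(-3−1·-9/4)/(47/8)=-6/47
row 3: denom=8−2·16/47=344/47; d'=(21−2·-6/47)/(344/47)=999/344
back: M3=999/344
back: M2=-6/47−16/47·999/344=-48/43
back: M1=-9/4−1/8·-48/43=-363/172
M: M0=0, M1=-363/172, M2=-48/43, M3=999/344, M4=0
seg 0: a=-3, c=M0/2=0, d=(M1−M0)/(6·3)=-121/1032, b=Δ0−h0·(2M0+M1)/6=1051/344
seg 1: a=3, c=M1/2=-363/344, d=(M2−M1)/(6·1)=57/344, b=Δ1−h1·(2M1+M2)/6=-19/172
seg 2: a=2, c=M2/2=-24/43, d=(M3−M2)/(6·2)=461/1376, b=Δ2−h2·(2M2+M3)/6=-593/344
seg 3: a=-1, c=M3/2=999/688, d=(M4−M3)/(6·2)=-333/1376, b=Δ3−h3·(2M3+M4)/6=11/172
t_q=13/4 → seg 1, τ=1/4; S=3+-19/172·τ+-363/344·τ²+57/344·τ³=64045/22016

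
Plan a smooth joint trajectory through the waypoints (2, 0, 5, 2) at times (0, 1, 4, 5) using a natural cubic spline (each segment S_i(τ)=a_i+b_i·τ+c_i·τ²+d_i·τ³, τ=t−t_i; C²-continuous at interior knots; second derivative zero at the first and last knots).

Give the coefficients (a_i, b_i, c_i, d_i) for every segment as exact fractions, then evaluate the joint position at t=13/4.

Δ: Δ0=-2, Δ1=5/3, Δ2=-3
row 1: diag=8, rhs=22; c'=3/8, d'=11/4
row 2: denom=8−3·3/8=55/8; d'=(-28−3·11/4)/(55/8)=-58/11
back: M2=-58/11
back: M1=11/4−3/8·-58/11=52/11
M: M0=0, M1=52/11, M2=-58/11, M3=0
seg 0: a=2, c=M0/2=0, d=(M1−M0)/(6·1)=26/33, b=Δ0−h0·(2M0+M1)/6=-92/33
seg 1: a=0, c=M1/2=26/11, d=(M2−M1)/(6·3)=-5/9, b=Δ1−h1·(2M1+M2)/6=-14/33
seg 2: a=5, c=M2/2=-29/11, d=(M3−M2)/(6·1)=29/33, b=Δ2−h2·(2M2+M3)/6=-41/33
t_q=13/4 → seg 1, τ=9/4; S=0+-14/33·τ+26/11·τ²+-5/9·τ³=3297/704

  seg 0: a=2 b=-92/33 c=0 d=26/33
  seg 1: a=0 b=-14/33 c=26/11 d=-5/9
  seg 2: a=5 b=-41/33 c=-29/11 d=29/33
S(13/4) = 3297/704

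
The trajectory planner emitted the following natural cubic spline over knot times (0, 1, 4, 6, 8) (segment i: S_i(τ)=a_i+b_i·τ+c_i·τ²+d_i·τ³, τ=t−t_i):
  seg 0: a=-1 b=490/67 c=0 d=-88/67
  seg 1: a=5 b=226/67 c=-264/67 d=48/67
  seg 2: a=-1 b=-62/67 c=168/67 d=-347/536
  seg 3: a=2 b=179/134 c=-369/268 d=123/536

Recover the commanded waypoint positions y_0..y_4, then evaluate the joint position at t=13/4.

y_0 = S_0(0) = a_0 = -1
y_1 = S_1(0) = a_1 = 5
y_2 = S_2(0) = a_2 = -1
y_3 = S_3(0) = a_3 = 2
y_4 = S_3(2) = 1
t_q=13/4 is in segment 1 (τ=9/4); S_1(τ)=215/268

y_0=-1 y_1=5 y_2=-1 y_3=2 y_4=1
S(13/4) = 215/268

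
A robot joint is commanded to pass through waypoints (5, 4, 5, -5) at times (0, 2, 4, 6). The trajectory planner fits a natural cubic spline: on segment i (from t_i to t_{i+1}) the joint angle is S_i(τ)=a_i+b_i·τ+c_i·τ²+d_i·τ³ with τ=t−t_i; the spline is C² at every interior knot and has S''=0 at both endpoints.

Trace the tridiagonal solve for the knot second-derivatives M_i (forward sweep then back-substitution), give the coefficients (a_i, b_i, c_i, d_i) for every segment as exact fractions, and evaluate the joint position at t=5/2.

  seg 0: a=5 b=-17/15 c=0 d=19/120
  seg 1: a=4 b=23/30 c=19/20 d=-13/24
  seg 2: a=5 b=-29/15 c=-23/10 d=23/60
S(5/2) = 1457/320

Δ: Δ0=-1/2, Δ1=1/2, Δ2=-5
row 1: diag=8, rhs=6; c'=1/4, d'=3/4
row 2: denom=8−2·1/4=15/2; d'=(-33−2·3/4)/(15/2)=-23/5
back: M2=-23/5
back: M1=3/4−1/4·-23/5=19/10
M: M0=0, M1=19/10, M2=-23/5, M3=0
seg 0: a=5, c=M0/2=0, d=(M1−M0)/(6·2)=19/120, b=Δ0−h0·(2M0+M1)/6=-17/15
seg 1: a=4, c=M1/2=19/20, d=(M2−M1)/(6·2)=-13/24, b=Δ1−h1·(2M1+M2)/6=23/30
seg 2: a=5, c=M2/2=-23/10, d=(M3−M2)/(6·2)=23/60, b=Δ2−h2·(2M2+M3)/6=-29/15
t_q=5/2 → seg 1, τ=1/2; S=4+23/30·τ+19/20·τ²+-13/24·τ³=1457/320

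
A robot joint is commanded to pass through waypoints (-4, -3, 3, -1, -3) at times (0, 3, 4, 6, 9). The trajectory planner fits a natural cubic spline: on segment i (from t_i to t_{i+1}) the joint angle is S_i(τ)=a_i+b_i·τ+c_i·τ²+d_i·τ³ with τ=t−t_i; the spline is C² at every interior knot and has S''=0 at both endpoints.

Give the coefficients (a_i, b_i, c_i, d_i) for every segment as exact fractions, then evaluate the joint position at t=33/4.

Δ: Δ0=1/3, Δ1=6, Δ2=-2, Δ3=-2/3
row 1: diag=8, rhs=34; c'=1/8, d'=17/4
row 2: denom=6−1·1/8=47/8; d'=(-48−1·17/4)/(47/8)=-418/47
row 3: denom=10−2·16/47=438/47; d'=(8−2·-418/47)/(438/47)=202/73
back: M3=202/73
back: M2=-418/47−16/47·202/73=-718/73
back: M1=17/4−1/8·-718/73=400/73
M: M0=0, M1=400/73, M2=-718/73, M3=202/73, M4=0
seg 0: a=-4, c=M0/2=0, d=(M1−M0)/(6·3)=200/657, b=Δ0−h0·(2M0+M1)/6=-527/219
seg 1: a=-3, c=M1/2=200/73, d=(M2−M1)/(6·1)=-559/219, b=Δ1−h1·(2M1+M2)/6=1273/219
seg 2: a=3, c=M2/2=-359/73, d=(M3−M2)/(6·2)=230/219, b=Δ2−h2·(2M2+M3)/6=796/219
seg 3: a=-1, c=M3/2=101/73, d=(M4−M3)/(6·3)=-101/657, b=Δ3−h3·(2M3+M4)/6=-752/219
t_q=33/4 → seg 3, τ=9/4; S=-1+-752/219·τ+101/73·τ²+-101/657·τ³=-16225/4672

  seg 0: a=-4 b=-527/219 c=0 d=200/657
  seg 1: a=-3 b=1273/219 c=200/73 d=-559/219
  seg 2: a=3 b=796/219 c=-359/73 d=230/219
  seg 3: a=-1 b=-752/219 c=101/73 d=-101/657
S(33/4) = -16225/4672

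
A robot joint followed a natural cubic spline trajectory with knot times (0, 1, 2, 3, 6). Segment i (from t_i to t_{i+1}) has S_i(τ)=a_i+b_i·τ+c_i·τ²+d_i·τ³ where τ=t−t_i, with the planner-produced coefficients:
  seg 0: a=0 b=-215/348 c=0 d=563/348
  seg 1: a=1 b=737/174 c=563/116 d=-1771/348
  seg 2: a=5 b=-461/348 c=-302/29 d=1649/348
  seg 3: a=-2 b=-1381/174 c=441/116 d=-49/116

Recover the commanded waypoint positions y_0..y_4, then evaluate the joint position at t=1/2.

y_0=0 y_1=1 y_2=5 y_3=-2 y_4=-3
S(1/2) = -99/928

y_0 = S_0(0) = a_0 = 0
y_1 = S_1(0) = a_1 = 1
y_2 = S_2(0) = a_2 = 5
y_3 = S_3(0) = a_3 = -2
y_4 = S_3(3) = -3
t_q=1/2 is in segment 0 (τ=1/2); S_0(τ)=-99/928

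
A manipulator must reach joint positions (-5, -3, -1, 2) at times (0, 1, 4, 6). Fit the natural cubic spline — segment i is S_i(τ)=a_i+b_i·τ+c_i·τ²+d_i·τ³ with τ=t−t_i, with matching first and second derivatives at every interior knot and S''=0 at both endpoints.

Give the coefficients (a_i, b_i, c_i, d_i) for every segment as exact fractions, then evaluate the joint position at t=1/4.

Δ: Δ0=2, Δ1=2/3, Δ2=3/2
row 1: diag=8, rhs=-8; c'=3/8, d'=-1
row 2: denom=10−3·3/8=71/8; d'=(5−3·-1)/(71/8)=64/71
back: M2=64/71
back: M1=-1−3/8·64/71=-95/71
M: M0=0, M1=-95/71, M2=64/71, M3=0
seg 0: a=-5, c=M0/2=0, d=(M1−M0)/(6·1)=-95/426, b=Δ0−h0·(2M0+M1)/6=947/426
seg 1: a=-3, c=M1/2=-95/142, d=(M2−M1)/(6·3)=53/426, b=Δ1−h1·(2M1+M2)/6=331/213
seg 2: a=-1, c=M2/2=32/71, d=(M3−M2)/(6·2)=-16/213, b=Δ2−h2·(2M2+M3)/6=383/426
t_q=1/4 → seg 0, τ=1/4; S=-5+947/426·τ+0·τ²+-95/426·τ³=-40421/9088

  seg 0: a=-5 b=947/426 c=0 d=-95/426
  seg 1: a=-3 b=331/213 c=-95/142 d=53/426
  seg 2: a=-1 b=383/426 c=32/71 d=-16/213
S(1/4) = -40421/9088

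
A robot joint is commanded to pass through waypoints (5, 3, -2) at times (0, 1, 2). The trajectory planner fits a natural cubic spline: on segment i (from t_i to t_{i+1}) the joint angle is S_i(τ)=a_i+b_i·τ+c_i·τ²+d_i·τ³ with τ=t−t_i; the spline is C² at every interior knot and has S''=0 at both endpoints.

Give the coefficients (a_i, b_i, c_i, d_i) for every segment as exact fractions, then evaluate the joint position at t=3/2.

  seg 0: a=5 b=-5/4 c=0 d=-3/4
  seg 1: a=3 b=-7/2 c=-9/4 d=3/4
S(3/2) = 25/32

Δ: Δ0=-2, Δ1=-5
row 1: diag=4, rhs=-18; c'=1/4, d'=-9/2
back: M1=-9/2
M: M0=0, M1=-9/2, M2=0
seg 0: a=5, c=M0/2=0, d=(M1−M0)/(6·1)=-3/4, b=Δ0−h0·(2M0+M1)/6=-5/4
seg 1: a=3, c=M1/2=-9/4, d=(M2−M1)/(6·1)=3/4, b=Δ1−h1·(2M1+M2)/6=-7/2
t_q=3/2 → seg 1, τ=1/2; S=3+-7/2·τ+-9/4·τ²+3/4·τ³=25/32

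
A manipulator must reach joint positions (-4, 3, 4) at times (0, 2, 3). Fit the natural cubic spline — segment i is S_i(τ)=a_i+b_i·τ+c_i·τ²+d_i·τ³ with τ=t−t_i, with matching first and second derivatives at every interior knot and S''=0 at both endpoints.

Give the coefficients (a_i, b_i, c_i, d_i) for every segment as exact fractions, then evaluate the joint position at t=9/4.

  seg 0: a=-4 b=13/3 c=0 d=-5/24
  seg 1: a=3 b=11/6 c=-5/4 d=5/12
S(9/4) = 867/256

Δ: Δ0=7/2, Δ1=1
row 1: diag=6, rhs=-15; c'=1/6, d'=-5/2
back: M1=-5/2
M: M0=0, M1=-5/2, M2=0
seg 0: a=-4, c=M0/2=0, d=(M1−M0)/(6·2)=-5/24, b=Δ0−h0·(2M0+M1)/6=13/3
seg 1: a=3, c=M1/2=-5/4, d=(M2−M1)/(6·1)=5/12, b=Δ1−h1·(2M1+M2)/6=11/6
t_q=9/4 → seg 1, τ=1/4; S=3+11/6·τ+-5/4·τ²+5/12·τ³=867/256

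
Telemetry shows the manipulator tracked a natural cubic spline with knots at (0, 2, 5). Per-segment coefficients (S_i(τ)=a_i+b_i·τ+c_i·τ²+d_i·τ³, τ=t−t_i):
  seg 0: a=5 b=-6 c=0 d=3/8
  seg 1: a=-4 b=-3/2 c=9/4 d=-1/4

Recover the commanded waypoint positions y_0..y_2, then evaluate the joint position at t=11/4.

y_0 = S_0(0) = a_0 = 5
y_1 = S_1(0) = a_1 = -4
y_2 = S_1(3) = 5
t_q=11/4 is in segment 1 (τ=3/4); S_1(τ)=-1015/256

y_0=5 y_1=-4 y_2=5
S(11/4) = -1015/256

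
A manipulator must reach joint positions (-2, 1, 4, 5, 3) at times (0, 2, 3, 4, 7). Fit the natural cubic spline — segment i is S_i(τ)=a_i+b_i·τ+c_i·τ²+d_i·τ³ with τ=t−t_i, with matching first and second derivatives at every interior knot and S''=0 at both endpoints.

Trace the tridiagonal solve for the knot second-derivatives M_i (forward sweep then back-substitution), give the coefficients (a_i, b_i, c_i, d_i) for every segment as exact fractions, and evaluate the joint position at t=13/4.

  seg 0: a=-2 b=218/267 c=0 d=365/2136
  seg 1: a=1 b=1531/534 c=365/356 d=-953/1068
  seg 2: a=4 b=2393/1068 c=-147/89 d=439/1068
  seg 3: a=5 b=91/534 c=-149/356 d=149/3204
S(13/4) = 101693/22784

Δ: Δ0=3/2, Δ1=3, Δ2=1, Δ3=-2/3
row 1: diag=6, rhs=9; c'=1/6, d'=3/2
row 2: denom=4−1·1/6=23/6; d'=(-12−1·3/2)/(23/6)=-81/23
row 3: denom=8−1·6/23=178/23; d'=(-10−1·-81/23)/(178/23)=-149/178
back: M3=-149/178
back: M2=-81/23−6/23·-149/178=-294/89
back: M1=3/2−1/6·-294/89=365/178
M: M0=0, M1=365/178, M2=-294/89, M3=-149/178, M4=0
seg 0: a=-2, c=M0/2=0, d=(M1−M0)/(6·2)=365/2136, b=Δ0−h0·(2M0+M1)/6=218/267
seg 1: a=1, c=M1/2=365/356, d=(M2−M1)/(6·1)=-953/1068, b=Δ1−h1·(2M1+M2)/6=1531/534
seg 2: a=4, c=M2/2=-147/89, d=(M3−M2)/(6·1)=439/1068, b=Δ2−h2·(2M2+M3)/6=2393/1068
seg 3: a=5, c=M3/2=-149/356, d=(M4−M3)/(6·3)=149/3204, b=Δ3−h3·(2M3+M4)/6=91/534
t_q=13/4 → seg 2, τ=1/4; S=4+2393/1068·τ+-147/89·τ²+439/1068·τ³=101693/22784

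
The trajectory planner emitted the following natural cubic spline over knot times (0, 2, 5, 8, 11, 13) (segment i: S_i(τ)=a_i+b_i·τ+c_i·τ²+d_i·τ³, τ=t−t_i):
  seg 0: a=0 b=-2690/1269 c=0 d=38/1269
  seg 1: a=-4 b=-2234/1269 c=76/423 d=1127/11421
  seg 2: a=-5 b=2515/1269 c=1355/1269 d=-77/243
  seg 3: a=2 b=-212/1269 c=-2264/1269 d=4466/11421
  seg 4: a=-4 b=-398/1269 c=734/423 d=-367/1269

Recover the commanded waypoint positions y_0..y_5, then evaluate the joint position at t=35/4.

y_0=0 y_1=-4 y_2=-5 y_3=2 y_4=-4 y_5=0
S(35/4) = 4675/4512

y_0 = S_0(0) = a_0 = 0
y_1 = S_1(0) = a_1 = -4
y_2 = S_2(0) = a_2 = -5
y_3 = S_3(0) = a_3 = 2
y_4 = S_4(0) = a_4 = -4
y_5 = S_4(2) = 0
t_q=35/4 is in segment 3 (τ=3/4); S_3(τ)=4675/4512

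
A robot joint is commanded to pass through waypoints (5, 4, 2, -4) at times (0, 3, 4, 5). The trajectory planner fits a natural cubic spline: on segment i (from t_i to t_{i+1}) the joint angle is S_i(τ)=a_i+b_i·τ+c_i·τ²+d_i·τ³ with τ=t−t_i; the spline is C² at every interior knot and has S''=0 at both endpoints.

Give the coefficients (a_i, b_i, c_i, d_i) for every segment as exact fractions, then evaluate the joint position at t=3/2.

  seg 0: a=5 b=-7/93 c=0 d=-8/279
  seg 1: a=4 b=-79/93 c=-8/31 d=-83/93
  seg 2: a=2 b=-376/93 c=-91/31 d=91/93
S(3/2) = 297/62

Δ: Δ0=-1/3, Δ1=-2, Δ2=-6
row 1: diag=8, rhs=-10; c'=1/8, d'=-5/4
row 2: denom=4−1·1/8=31/8; d'=(-24−1·-5/4)/(31/8)=-182/31
back: M2=-182/31
back: M1=-5/4−1/8·-182/31=-16/31
M: M0=0, M1=-16/31, M2=-182/31, M3=0
seg 0: a=5, c=M0/2=0, d=(M1−M0)/(6·3)=-8/279, b=Δ0−h0·(2M0+M1)/6=-7/93
seg 1: a=4, c=M1/2=-8/31, d=(M2−M1)/(6·1)=-83/93, b=Δ1−h1·(2M1+M2)/6=-79/93
seg 2: a=2, c=M2/2=-91/31, d=(M3−M2)/(6·1)=91/93, b=Δ2−h2·(2M2+M3)/6=-376/93
t_q=3/2 → seg 0, τ=3/2; S=5+-7/93·τ+0·τ²+-8/279·τ³=297/62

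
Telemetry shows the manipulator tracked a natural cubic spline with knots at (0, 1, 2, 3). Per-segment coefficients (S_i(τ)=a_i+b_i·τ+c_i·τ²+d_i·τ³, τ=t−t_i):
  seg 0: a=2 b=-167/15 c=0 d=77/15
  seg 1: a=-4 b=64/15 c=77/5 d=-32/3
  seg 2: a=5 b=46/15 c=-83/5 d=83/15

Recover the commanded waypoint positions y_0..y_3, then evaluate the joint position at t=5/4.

y_0=2 y_1=-4 y_2=5 y_3=-3
S(5/4) = -171/80

y_0 = S_0(0) = a_0 = 2
y_1 = S_1(0) = a_1 = -4
y_2 = S_2(0) = a_2 = 5
y_3 = S_2(1) = -3
t_q=5/4 is in segment 1 (τ=1/4); S_1(τ)=-171/80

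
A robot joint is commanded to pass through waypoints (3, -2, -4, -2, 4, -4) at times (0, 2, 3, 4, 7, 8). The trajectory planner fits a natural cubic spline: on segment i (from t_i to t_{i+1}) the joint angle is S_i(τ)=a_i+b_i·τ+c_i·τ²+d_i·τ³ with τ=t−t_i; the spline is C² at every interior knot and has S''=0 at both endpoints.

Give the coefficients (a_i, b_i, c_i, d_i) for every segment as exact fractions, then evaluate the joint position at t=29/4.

  seg 0: a=3 b=-5749/2434 c=0 d=-42/1217
  seg 1: a=-2 b=-6757/2434 c=-252/1217 d=2393/2434
  seg 2: a=-4 b=-293/1217 c=6675/2434 d=-1221/2434
  seg 3: a=-2 b=9101/2434 c=1506/1217 d=-4423/7302
  seg 4: a=4 b=-6317/1217 c=-10257/2434 d=3419/2434
S(29/4) = 383351/155776

Δ: Δ0=-5/2, Δ1=-2, Δ2=2, Δ3=2, Δ4=-8
row 1: diag=6, rhs=3; c'=1/6, d'=1/2
row 2: denom=4−1·1/6=23/6; d'=(24−1·1/2)/(23/6)=141/23
row 3: denom=8−1·6/23=178/23; d'=(0−1·141/23)/(178/23)=-141/178
row 4: denom=8−3·69/178=1217/178; d'=(-60−3·-141/178)/(1217/178)=-10257/1217
back: M4=-10257/1217
back: M3=-141/178−69/178·-10257/1217=3012/1217
back: M2=141/23−6/23·3012/1217=6675/1217
back: M1=1/2−1/6·6675/1217=-504/1217
M: M0=0, M1=-504/1217, M2=6675/1217, M3=3012/1217, M4=-10257/1217, M5=0
seg 0: a=3, c=M0/2=0, d=(M1−M0)/(6·2)=-42/1217, b=Δ0−h0·(2M0+M1)/6=-5749/2434
seg 1: a=-2, c=M1/2=-252/1217, d=(M2−M1)/(6·1)=2393/2434, b=Δ1−h1·(2M1+M2)/6=-6757/2434
seg 2: a=-4, c=M2/2=6675/2434, d=(M3−M2)/(6·1)=-1221/2434, b=Δ2−h2·(2M2+M3)/6=-293/1217
seg 3: a=-2, c=M3/2=1506/1217, d=(M4−M3)/(6·3)=-4423/7302, b=Δ3−h3·(2M3+M4)/6=9101/2434
seg 4: a=4, c=M4/2=-10257/2434, d=(M5−M4)/(6·1)=3419/2434, b=Δ4−h4·(2M4+M5)/6=-6317/1217
t_q=29/4 → seg 4, τ=1/4; S=4+-6317/1217·τ+-10257/2434·τ²+3419/2434·τ³=383351/155776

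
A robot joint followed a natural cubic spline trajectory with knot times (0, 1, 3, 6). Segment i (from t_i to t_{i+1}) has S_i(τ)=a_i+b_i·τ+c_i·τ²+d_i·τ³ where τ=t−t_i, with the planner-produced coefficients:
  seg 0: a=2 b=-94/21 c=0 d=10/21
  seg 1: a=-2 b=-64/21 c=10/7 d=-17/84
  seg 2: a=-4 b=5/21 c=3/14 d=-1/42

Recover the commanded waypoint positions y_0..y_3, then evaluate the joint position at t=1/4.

y_0 = S_0(0) = a_0 = 2
y_1 = S_1(0) = a_1 = -2
y_2 = S_2(0) = a_2 = -4
y_3 = S_2(3) = -2
t_q=1/4 is in segment 0 (τ=1/4); S_0(τ)=199/224

y_0=2 y_1=-2 y_2=-4 y_3=-2
S(1/4) = 199/224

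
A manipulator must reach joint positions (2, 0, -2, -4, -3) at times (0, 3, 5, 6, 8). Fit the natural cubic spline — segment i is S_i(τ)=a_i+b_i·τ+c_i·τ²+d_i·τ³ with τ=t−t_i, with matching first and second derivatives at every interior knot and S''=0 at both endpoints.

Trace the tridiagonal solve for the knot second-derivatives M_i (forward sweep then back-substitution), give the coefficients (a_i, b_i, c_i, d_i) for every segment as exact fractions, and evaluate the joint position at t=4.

  seg 0: a=2 b=-350/489 c=0 d=8/1467
  seg 1: a=0 b=-278/489 c=8/163 d=-259/1956
  seg 2: a=-2 b=-959/489 c=-243/326 d=691/978
  seg 3: a=-4 b=-1303/978 c=224/163 d=-112/489
S(4) = -425/652

Δ: Δ0=-2/3, Δ1=-1, Δ2=-2, Δ3=1/2
row 1: diag=10, rhs=-2; c'=1/5, d'=-1/5
row 2: denom=6−2·1/5=28/5; d'=(-6−2·-1/5)/(28/5)=-1
row 3: denom=6−1·5/28=163/28; d'=(15−1·-1)/(163/28)=448/163
back: M3=448/163
back: M2=-1−5/28·448/163=-243/163
back: M1=-1/5−1/5·-243/163=16/163
M: M0=0, M1=16/163, M2=-243/163, M3=448/163, M4=0
seg 0: a=2, c=M0/2=0, d=(M1−M0)/(6·3)=8/1467, b=Δ0−h0·(2M0+M1)/6=-350/489
seg 1: a=0, c=M1/2=8/163, d=(M2−M1)/(6·2)=-259/1956, b=Δ1−h1·(2M1+M2)/6=-278/489
seg 2: a=-2, c=M2/2=-243/326, d=(M3−M2)/(6·1)=691/978, b=Δ2−h2·(2M2+M3)/6=-959/489
seg 3: a=-4, c=M3/2=224/163, d=(M4−M3)/(6·2)=-112/489, b=Δ3−h3·(2M3+M4)/6=-1303/978
t_q=4 → seg 1, τ=1; S=0+-278/489·τ+8/163·τ²+-259/1956·τ³=-425/652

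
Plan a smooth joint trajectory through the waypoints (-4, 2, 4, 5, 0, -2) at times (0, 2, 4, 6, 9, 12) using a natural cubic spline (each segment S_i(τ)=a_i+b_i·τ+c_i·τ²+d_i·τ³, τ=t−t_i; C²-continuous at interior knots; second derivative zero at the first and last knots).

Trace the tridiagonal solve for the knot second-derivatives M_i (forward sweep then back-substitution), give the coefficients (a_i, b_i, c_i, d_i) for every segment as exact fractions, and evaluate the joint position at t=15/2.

  seg 0: a=-4 b=11099/3138 c=0 d=-1685/12552
  seg 1: a=2 b=3022/1569 c=-1685/2092 d=2149/12552
  seg 2: a=4 b=2381/3138 c=116/523 d=-551/3138
  seg 3: a=5 b=-1447/3138 c=-435/523 d=1349/9414
  seg 4: a=0 b=-2483/1569 c=479/1046 d=-479/9414
S(15/2) = 24439/8368

Δ: Δ0=3, Δ1=1, Δ2=1/2, Δ3=-5/3, Δ4=-2/3
row 1: diag=8, rhs=-12; c'=1/4, d'=-3/2
row 2: denom=8−2·1/4=15/2; d'=(-3−2·-3/2)/(15/2)=0
row 3: denom=10−2·4/15=142/15; d'=(-13−2·0)/(142/15)=-195/142
row 4: denom=12−3·45/142=1569/142; d'=(6−3·-195/142)/(1569/142)=479/523
back: M4=479/523
back: M3=-195/142−45/142·479/523=-870/523
back: M2=0−4/15·-870/523=232/523
back: M1=-3/2−1/4·232/523=-1685/1046
M: M0=0, M1=-1685/1046, M2=232/523, M3=-870/523, M4=479/523, M5=0
seg 0: a=-4, c=M0/2=0, d=(M1−M0)/(6·2)=-1685/12552, b=Δ0−h0·(2M0+M1)/6=11099/3138
seg 1: a=2, c=M1/2=-1685/2092, d=(M2−M1)/(6·2)=2149/12552, b=Δ1−h1·(2M1+M2)/6=3022/1569
seg 2: a=4, c=M2/2=116/523, d=(M3−M2)/(6·2)=-551/3138, b=Δ2−h2·(2M2+M3)/6=2381/3138
seg 3: a=5, c=M3/2=-435/523, d=(M4−M3)/(6·3)=1349/9414, b=Δ3−h3·(2M3+M4)/6=-1447/3138
seg 4: a=0, c=M4/2=479/1046, d=(M5−M4)/(6·3)=-479/9414, b=Δ4−h4·(2M4+M5)/6=-2483/1569
t_q=15/2 → seg 3, τ=3/2; S=5+-1447/3138·τ+-435/523·τ²+1349/9414·τ³=24439/8368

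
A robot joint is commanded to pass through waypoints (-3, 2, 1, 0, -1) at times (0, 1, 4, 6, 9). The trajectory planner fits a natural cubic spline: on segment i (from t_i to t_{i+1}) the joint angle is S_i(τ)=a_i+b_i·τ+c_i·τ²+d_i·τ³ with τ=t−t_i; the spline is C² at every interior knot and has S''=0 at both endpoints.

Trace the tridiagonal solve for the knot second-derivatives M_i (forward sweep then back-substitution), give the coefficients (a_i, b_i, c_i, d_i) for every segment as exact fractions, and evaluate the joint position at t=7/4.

  seg 0: a=-3 b=1948/339 c=0 d=-253/339
  seg 1: a=2 b=1189/339 c=-253/113 d=325/1017
  seg 2: a=1 b=-440/339 c=72/113 d=-323/2712
  seg 3: a=0 b=-121/678 c=-35/452 d=35/4068
S(7/4) = 25355/7232

Δ: Δ0=5, Δ1=-1/3, Δ2=-1/2, Δ3=-1/3
row 1: diag=8, rhs=-32; c'=3/8, d'=-4
row 2: denom=10−3·3/8=71/8; d'=(-1−3·-4)/(71/8)=88/71
row 3: denom=10−2·16/71=678/71; d'=(1−2·88/71)/(678/71)=-35/226
back: M3=-35/226
back: M2=88/71−16/71·-35/226=144/113
back: M1=-4−3/8·144/113=-506/113
M: M0=0, M1=-506/113, M2=144/113, M3=-35/226, M4=0
seg 0: a=-3, c=M0/2=0, d=(M1−M0)/(6·1)=-253/339, b=Δ0−h0·(2M0+M1)/6=1948/339
seg 1: a=2, c=M1/2=-253/113, d=(M2−M1)/(6·3)=325/1017, b=Δ1−h1·(2M1+M2)/6=1189/339
seg 2: a=1, c=M2/2=72/113, d=(M3−M2)/(6·2)=-323/2712, b=Δ2−h2·(2M2+M3)/6=-440/339
seg 3: a=0, c=M3/2=-35/452, d=(M4−M3)/(6·3)=35/4068, b=Δ3−h3·(2M3+M4)/6=-121/678
t_q=7/4 → seg 1, τ=3/4; S=2+1189/339·τ+-253/113·τ²+325/1017·τ³=25355/7232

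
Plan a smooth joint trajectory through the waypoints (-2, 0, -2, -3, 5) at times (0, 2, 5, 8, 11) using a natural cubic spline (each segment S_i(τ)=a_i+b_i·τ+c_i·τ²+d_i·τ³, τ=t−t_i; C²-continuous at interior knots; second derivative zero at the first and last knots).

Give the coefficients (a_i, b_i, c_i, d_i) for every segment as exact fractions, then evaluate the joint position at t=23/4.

Δ: Δ0=1, Δ1=-2/3, Δ2=-1/3, Δ3=8/3
row 1: diag=10, rhs=-10; c'=3/10, d'=-1
row 2: denom=12−3·3/10=111/10; d'=(2−3·-1)/(111/10)=50/111
row 3: denom=12−3·10/37=414/37; d'=(18−3·50/111)/(414/37)=308/207
back: M3=308/207
back: M2=50/111−10/37·308/207=10/207
back: M1=-1−3/10·10/207=-70/69
M: M0=0, M1=-70/69, M2=10/207, M3=308/207, M4=0
seg 0: a=-2, c=M0/2=0, d=(M1−M0)/(6·2)=-35/414, b=Δ0−h0·(2M0+M1)/6=277/207
seg 1: a=0, c=M1/2=-35/69, d=(M2−M1)/(6·3)=110/1863, b=Δ1−h1·(2M1+M2)/6=67/207
seg 2: a=-2, c=M2/2=5/207, d=(M3−M2)/(6·3)=149/1863, b=Δ2−h2·(2M2+M3)/6=-233/207
seg 3: a=-3, c=M3/2=154/207, d=(M4−M3)/(6·3)=-154/1863, b=Δ3−h3·(2M3+M4)/6=244/207
t_q=23/4 → seg 2, τ=3/4; S=-2+-233/207·τ+5/207·τ²+149/1863·τ³=-179/64

  seg 0: a=-2 b=277/207 c=0 d=-35/414
  seg 1: a=0 b=67/207 c=-35/69 d=110/1863
  seg 2: a=-2 b=-233/207 c=5/207 d=149/1863
  seg 3: a=-3 b=244/207 c=154/207 d=-154/1863
S(23/4) = -179/64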